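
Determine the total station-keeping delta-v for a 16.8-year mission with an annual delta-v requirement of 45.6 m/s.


dV = rate * years = 45.6 * 16.8
dV = 766.0800 m/s

766.0800 m/s


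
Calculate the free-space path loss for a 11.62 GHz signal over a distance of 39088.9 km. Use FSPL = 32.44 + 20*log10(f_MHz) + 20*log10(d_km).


f = 11.62 GHz = 11620.0000 MHz
d = 39088.9 km
FSPL = 32.44 + 20*log10(11620.0000) + 20*log10(39088.9)
FSPL = 32.44 + 81.3041 + 91.8411
FSPL = 205.5852 dB

205.5852 dB


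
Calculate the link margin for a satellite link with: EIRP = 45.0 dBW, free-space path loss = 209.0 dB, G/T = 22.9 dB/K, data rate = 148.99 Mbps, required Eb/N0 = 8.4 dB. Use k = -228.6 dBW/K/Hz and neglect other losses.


C/N0 = EIRP - FSPL + G/T - k = 45.0 - 209.0 + 22.9 - (-228.6)
C/N0 = 87.5000 dB-Hz
R_b = 148.99 Mbps = 1.4899e+08 bps -> 10*log10(R_b) = 81.7316 dB-Hz
Eb/N0 = C/N0 - 10*log10(R_b) = 87.5000 - 81.7316 = 5.7684 dB
Margin = Eb/N0 - Eb/N0_req = 5.7684 - 8.4 = -2.6316 dB (negative margin: link does not close)

-2.6316 dB


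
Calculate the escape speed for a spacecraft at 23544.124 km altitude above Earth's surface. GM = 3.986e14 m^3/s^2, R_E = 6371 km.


r = 6371.0 + 23544.124 = 29915.1240 km = 2.9915124e+07 m
v_esc = sqrt(2*mu/r) = sqrt(2*3.986e14 / 2.9915124e+07)
v_esc = 5162.2406 m/s = 5.1622 km/s

5.1622 km/s


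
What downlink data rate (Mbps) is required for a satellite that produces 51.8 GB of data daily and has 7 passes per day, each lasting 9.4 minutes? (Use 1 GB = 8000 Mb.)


total contact time = 7 * 9.4 * 60 = 3948.0000 s
data = 51.8 GB = 414400.0000 Mb
rate = 414400.0000 / 3948.0000 = 104.9645 Mbps

104.9645 Mbps


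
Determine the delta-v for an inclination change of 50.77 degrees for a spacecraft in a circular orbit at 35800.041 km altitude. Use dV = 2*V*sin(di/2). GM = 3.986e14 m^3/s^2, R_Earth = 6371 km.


r = 42171.0410 km = 4.2171041e+07 m
V = sqrt(mu/r) = 3074.4079 m/s
di = 50.77 deg = 0.8861037 rad
dV = 2*V*sin(di/2) = 2*3074.4079*sin(0.4430518)
dV = 2635.9889 m/s = 2.6360 km/s

2.6360 km/s


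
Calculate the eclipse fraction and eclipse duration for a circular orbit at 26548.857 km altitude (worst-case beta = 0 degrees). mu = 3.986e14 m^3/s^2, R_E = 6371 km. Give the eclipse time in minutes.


r = 32919.8570 km
T = 990.7108 min
Eclipse fraction = arcsin(R_E/r)/pi = arcsin(6371.0000/32919.8570)/pi
= arcsin(0.1935306)/pi = 0.06199388
Eclipse duration = 0.06199388 * 990.7108 = 61.4180 min

61.4180 minutes


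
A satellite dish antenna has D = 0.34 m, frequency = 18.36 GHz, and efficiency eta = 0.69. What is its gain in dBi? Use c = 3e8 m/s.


lambda = c/f = 3e8 / 1.836e+10 = 0.01633987 m
G = eta*(pi*D/lambda)^2 = 0.69*(pi*0.34/0.01633987)^2
G = 2948.5569 (linear)
G = 10*log10(2948.5569) = 34.6961 dBi

34.6961 dBi


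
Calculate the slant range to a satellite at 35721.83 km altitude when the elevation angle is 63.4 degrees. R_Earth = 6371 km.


h = 35721.83 km, el = 63.4 deg
d = -R_E*sin(el) + sqrt((R_E*sin(el))^2 + 2*R_E*h + h^2)
d = -6371.0000*sin(1.1065) + sqrt((6371.0000*0.8941542)^2 + 2*6371.0000*35721.83 + 35721.83^2)
d = 36299.3979 km

36299.3979 km


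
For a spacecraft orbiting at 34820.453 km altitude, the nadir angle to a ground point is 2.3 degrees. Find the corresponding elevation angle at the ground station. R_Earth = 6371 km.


r = R_E + alt = 41191.4530 km
Law of sines in the satellite / Earth-center / ground-point triangle:
  sin(nadir)/R_E = sin(90 + el)/r  =>  cos(el) = (r/R_E)*sin(nadir)
cos(el) = (41191.4530 / 6371.0000) * sin(2.3 deg) = 0.2594705
el = arccos(0.2594705) = 74.9614 deg
(Earth-central angle = 90 - nadir - el = 12.7386 deg)

74.9614 degrees


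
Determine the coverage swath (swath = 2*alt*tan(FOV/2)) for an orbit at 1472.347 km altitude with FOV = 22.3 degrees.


FOV = 22.3 deg = 0.3892084 rad
swath = 2 * alt * tan(FOV/2) = 2 * 1472.347 * tan(0.1946042)
swath = 2 * 1472.347 * 0.1970986
swath = 580.3951 km

580.3951 km


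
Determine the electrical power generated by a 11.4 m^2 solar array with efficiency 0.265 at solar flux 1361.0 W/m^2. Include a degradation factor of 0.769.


P = area * eta * S * degradation
P = 11.4 * 0.265 * 1361.0 * 0.769
P = 3161.8058 W

3161.8058 W


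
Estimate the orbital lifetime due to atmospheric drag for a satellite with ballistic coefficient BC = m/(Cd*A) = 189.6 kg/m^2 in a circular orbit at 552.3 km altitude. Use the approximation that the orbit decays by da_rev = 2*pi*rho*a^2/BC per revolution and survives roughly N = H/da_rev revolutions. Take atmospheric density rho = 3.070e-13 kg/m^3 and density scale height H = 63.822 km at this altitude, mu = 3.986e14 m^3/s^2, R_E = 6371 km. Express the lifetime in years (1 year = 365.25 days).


a = R_E + alt = 6923.3000 km = 6.9233e+06 m
da_rev = 2*pi*rho*a^2/BC = 2*pi*3.070e-13*(6.9233e+06)^2/189.6 = 0.487647736 m per revolution
N = H/da_rev = 63822.0000 m / 0.487647736 m = 130877.2609 revolutions
P = 2*pi*sqrt(a^3/mu) = 5732.9869 s
lifetime = N*P = 130877.2609 * 5732.9869 = 7.5031762e+08 s = 8684.2317 days
years = 8684.2317 / 365.25 = 23.7761 years

23.7761 years


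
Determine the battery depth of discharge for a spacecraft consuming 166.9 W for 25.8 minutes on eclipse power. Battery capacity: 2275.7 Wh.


E_used = P * t / 60 = 166.9 * 25.8 / 60 = 71.7670 Wh
DOD = E_used / E_total * 100 = 71.7670 / 2275.7 * 100
DOD = 3.1536 %

3.1536 %


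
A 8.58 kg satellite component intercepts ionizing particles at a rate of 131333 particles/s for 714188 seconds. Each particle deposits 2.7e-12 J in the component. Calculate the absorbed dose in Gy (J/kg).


Total energy deposited = rate * time * E_per
  = 131333 * 714188 * 2.7e-12 = 0.2532504 J
Dose = E_total / mass = 0.2532504 / 8.58
Dose = 0.02951637 Gy

0.0295 Gy


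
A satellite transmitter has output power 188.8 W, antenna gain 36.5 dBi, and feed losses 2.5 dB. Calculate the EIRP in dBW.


Pt = 188.8 W = 22.7600 dBW
EIRP = Pt_dBW + Gt - losses = 22.7600 + 36.5 - 2.5 = 56.7600 dBW

56.7600 dBW


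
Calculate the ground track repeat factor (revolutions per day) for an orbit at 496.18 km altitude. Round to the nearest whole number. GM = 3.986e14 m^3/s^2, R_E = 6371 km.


r = 6.86718e+06 m
T = 2*pi*sqrt(r^3/mu) = 5663.4213 s = 94.3904 min
revs/day = 1440 / 94.3904 = 15.2558
Rounded: 15 revolutions per day

15 revolutions per day


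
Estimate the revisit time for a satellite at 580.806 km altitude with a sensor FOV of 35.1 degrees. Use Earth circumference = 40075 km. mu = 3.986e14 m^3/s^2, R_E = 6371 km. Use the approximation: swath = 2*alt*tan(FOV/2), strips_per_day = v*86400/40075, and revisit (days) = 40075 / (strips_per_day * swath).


swath = 2*580.806*tan(0.3063053) = 367.3696 km
v = sqrt(mu/r) = 7572.1608 m/s = 7.5722 km/s
strips/day = v*86400/40075 = 7.5722*86400/40075 = 16.3253
coverage/day = strips * swath = 16.3253 * 367.3696 = 5997.4039 km
revisit = 40075 / 5997.4039 = 6.6821 days

6.6821 days


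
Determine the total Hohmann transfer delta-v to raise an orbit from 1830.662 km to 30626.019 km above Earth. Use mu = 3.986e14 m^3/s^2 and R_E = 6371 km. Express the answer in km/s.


r1 = 8201.6620 km = 8.201662e+06 m
r2 = 36997.0190 km = 3.6997019e+07 m
dv1 = sqrt(mu/r1)*(sqrt(2*r2/(r1+r2)) - 1) = 1948.3973 m/s
dv2 = sqrt(mu/r2)*(1 - sqrt(2*r1/(r1+r2))) = 1304.9812 m/s
total dv = |dv1| + |dv2| = 1948.3973 + 1304.9812 = 3253.3785 m/s = 3.2534 km/s

3.2534 km/s


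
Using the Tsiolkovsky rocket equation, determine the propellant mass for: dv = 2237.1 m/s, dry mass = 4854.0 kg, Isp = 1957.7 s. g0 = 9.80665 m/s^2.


ve = Isp * g0 = 1957.7 * 9.80665 = 19198.478705 m/s
mass ratio = exp(dv/ve) = exp(2237.1/19198.478705) = 1.12358544
m_prop = m_dry * (mr - 1) = 4854.0 * (1.12358544 - 1)
m_prop = 599.8837 kg

599.8837 kg


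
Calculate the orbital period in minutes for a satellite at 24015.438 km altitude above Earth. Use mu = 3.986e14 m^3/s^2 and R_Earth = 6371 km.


r = 30386.4380 km = 3.0386438e+07 m
T = 2*pi*sqrt(r^3/mu) = 2*pi*sqrt(2.805688e+22 / 3.986e14)
T = 52714.5995 s = 878.5767 min

878.5767 minutes


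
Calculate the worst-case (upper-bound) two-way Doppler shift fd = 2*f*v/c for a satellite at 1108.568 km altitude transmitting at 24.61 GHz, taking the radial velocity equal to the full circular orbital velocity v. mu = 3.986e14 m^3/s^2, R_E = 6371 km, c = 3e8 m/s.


r = 7.479568e+06 m
v = sqrt(mu/r) = 7300.1266 m/s (worst-case radial velocity)
f = 24.61 GHz = 2.461e+10 Hz
fd = 2*f*v/c = 2*2.461e+10*7300.1266/3.0e+08
fd = 1.1977074e+06 Hz

1.1977e+06 Hz


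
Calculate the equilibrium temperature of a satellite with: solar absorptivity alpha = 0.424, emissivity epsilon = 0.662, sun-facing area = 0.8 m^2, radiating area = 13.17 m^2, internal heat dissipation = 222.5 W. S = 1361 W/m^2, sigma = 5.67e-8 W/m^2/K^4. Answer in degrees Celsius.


Numerator = alpha*S*A_sun + Q_int = 0.424*1361*0.8 + 222.5 = 684.1512 W
Denominator = eps*sigma*A_rad = 0.662*5.67e-8*13.17 = 4.9434122e-07 W/K^4
T^4 = 1.3839655e+09 K^4
T = 192.8774 K = -80.2726 C

-80.2726 degrees Celsius


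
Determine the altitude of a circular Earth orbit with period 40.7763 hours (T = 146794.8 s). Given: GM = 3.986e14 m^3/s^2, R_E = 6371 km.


T = 146794.8 s
r = (mu*T^2/(4*pi^2))^(1/3) = (3.986e14 * 146794.8^2 / (4*pi^2))^(1/3)
r = 6.0145014e+07 m = 60145.0145 km
alt = r - R_E = 60145.0145 - 6371 = 53774.0145 km

53774.0145 km


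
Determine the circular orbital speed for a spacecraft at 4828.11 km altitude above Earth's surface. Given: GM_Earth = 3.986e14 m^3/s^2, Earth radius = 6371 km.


r = R_E + alt = 6371.0 + 4828.11 = 11199.1100 km = 1.119911e+07 m
v = sqrt(mu/r) = sqrt(3.986e14 / 1.119911e+07) = 5965.9127 m/s = 5.9659 km/s

5.9659 km/s


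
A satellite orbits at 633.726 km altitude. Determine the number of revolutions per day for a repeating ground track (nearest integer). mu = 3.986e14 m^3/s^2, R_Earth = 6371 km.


r = 7.004726e+06 m
T = 2*pi*sqrt(r^3/mu) = 5834.4235 s = 97.2404 min
revs/day = 1440 / 97.2404 = 14.8087
Rounded: 15 revolutions per day

15 revolutions per day


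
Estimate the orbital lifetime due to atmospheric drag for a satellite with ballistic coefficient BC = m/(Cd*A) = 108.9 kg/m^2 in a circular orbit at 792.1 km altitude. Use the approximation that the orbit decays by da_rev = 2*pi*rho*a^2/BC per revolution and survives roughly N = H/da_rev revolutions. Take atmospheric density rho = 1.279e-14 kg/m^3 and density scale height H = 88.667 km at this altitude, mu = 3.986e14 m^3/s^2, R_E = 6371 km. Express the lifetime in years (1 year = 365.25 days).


a = R_E + alt = 7163.1000 km = 7.1631e+06 m
da_rev = 2*pi*rho*a^2/BC = 2*pi*1.279e-14*(7.1631e+06)^2/108.9 = 0.0378638317 m per revolution
N = H/da_rev = 88667.0000 m / 0.0378638317 m = 2.3417334e+06 revolutions
P = 2*pi*sqrt(a^3/mu) = 6033.4087 s
lifetime = N*P = 2.3417334e+06 * 6033.4087 = 1.4128635e+10 s = 163525.8643 days
years = 163525.8643 / 365.25 = 447.7094 years

447.7094 years


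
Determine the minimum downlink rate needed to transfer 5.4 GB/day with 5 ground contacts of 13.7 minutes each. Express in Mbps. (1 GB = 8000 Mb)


total contact time = 5 * 13.7 * 60 = 4110.0000 s
data = 5.4 GB = 43200.0000 Mb
rate = 43200.0000 / 4110.0000 = 10.5109 Mbps

10.5109 Mbps


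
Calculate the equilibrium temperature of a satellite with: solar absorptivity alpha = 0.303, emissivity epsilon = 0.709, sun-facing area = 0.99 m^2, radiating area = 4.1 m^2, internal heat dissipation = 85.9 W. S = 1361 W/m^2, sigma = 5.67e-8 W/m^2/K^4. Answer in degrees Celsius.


Numerator = alpha*S*A_sun + Q_int = 0.303*1361*0.99 + 85.9 = 494.1592 W
Denominator = eps*sigma*A_rad = 0.709*5.67e-8*4.1 = 1.6482123e-07 W/K^4
T^4 = 2.9981524e+09 K^4
T = 233.9987 K = -39.1513 C

-39.1513 degrees Celsius


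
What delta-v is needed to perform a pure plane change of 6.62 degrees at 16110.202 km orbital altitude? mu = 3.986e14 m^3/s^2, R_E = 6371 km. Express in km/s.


r = 22481.2020 km = 2.2481202e+07 m
V = sqrt(mu/r) = 4210.7444 m/s
di = 6.62 deg = 0.1155408 rad
dV = 2*V*sin(di/2) = 2*4210.7444*sin(0.0577704)
dV = 486.2422 m/s = 0.4862422 km/s

0.4862 km/s


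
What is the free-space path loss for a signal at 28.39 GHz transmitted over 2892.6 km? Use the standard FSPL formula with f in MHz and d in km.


f = 28.39 GHz = 28390.0000 MHz
d = 2892.6 km
FSPL = 32.44 + 20*log10(28390.0000) + 20*log10(2892.6)
FSPL = 32.44 + 89.0633 + 69.2258
FSPL = 190.7291 dB

190.7291 dB


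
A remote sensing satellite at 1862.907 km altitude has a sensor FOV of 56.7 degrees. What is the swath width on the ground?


FOV = 56.7 deg = 0.9896017 rad
swath = 2 * alt * tan(FOV/2) = 2 * 1862.907 * tan(0.4948008)
swath = 2 * 1862.907 * 0.5395707
swath = 2010.3402 km

2010.3402 km


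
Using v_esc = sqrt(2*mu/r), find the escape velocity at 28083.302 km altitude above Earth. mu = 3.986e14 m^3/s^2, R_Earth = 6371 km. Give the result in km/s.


r = 6371.0 + 28083.302 = 34454.3020 km = 3.4454302e+07 m
v_esc = sqrt(2*mu/r) = sqrt(2*3.986e14 / 3.4454302e+07)
v_esc = 4810.1865 m/s = 4.8102 km/s

4.8102 km/s


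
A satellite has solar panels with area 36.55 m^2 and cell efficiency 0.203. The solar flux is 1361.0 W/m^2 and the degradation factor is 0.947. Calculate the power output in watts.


P = area * eta * S * degradation
P = 36.55 * 0.203 * 1361.0 * 0.947
P = 9562.9420 W

9562.9420 W


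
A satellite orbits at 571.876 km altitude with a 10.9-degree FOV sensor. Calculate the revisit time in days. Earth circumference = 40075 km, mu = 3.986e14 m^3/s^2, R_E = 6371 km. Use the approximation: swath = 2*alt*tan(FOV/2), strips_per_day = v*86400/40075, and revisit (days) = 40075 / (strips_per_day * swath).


swath = 2*571.876*tan(0.09512044) = 109.1235 km
v = sqrt(mu/r) = 7577.0289 m/s = 7.5770 km/s
strips/day = v*86400/40075 = 7.5770*86400/40075 = 16.3358
coverage/day = strips * swath = 16.3358 * 109.1235 = 1782.6147 km
revisit = 40075 / 1782.6147 = 22.4810 days

22.4810 days


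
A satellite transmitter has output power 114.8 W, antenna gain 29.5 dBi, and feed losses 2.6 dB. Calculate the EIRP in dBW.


Pt = 114.8 W = 20.5994 dBW
EIRP = Pt_dBW + Gt - losses = 20.5994 + 29.5 - 2.6 = 47.4994 dBW

47.4994 dBW


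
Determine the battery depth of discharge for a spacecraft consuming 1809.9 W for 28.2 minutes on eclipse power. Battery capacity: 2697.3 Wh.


E_used = P * t / 60 = 1809.9 * 28.2 / 60 = 850.6530 Wh
DOD = E_used / E_total * 100 = 850.6530 / 2697.3 * 100
DOD = 31.5372 %

31.5372 %


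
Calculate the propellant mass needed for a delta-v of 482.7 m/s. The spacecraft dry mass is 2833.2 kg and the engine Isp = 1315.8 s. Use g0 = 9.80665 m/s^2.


ve = Isp * g0 = 1315.8 * 9.80665 = 12903.590070 m/s
mass ratio = exp(dv/ve) = exp(482.7/12903.590070) = 1.03811669
m_prop = m_dry * (mr - 1) = 2833.2 * (1.03811669 - 1)
m_prop = 107.9922 kg

107.9922 kg


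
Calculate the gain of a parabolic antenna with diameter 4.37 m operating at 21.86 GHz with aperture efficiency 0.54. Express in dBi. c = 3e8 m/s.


lambda = c/f = 3e8 / 2.186e+10 = 0.0137237 m
G = eta*(pi*D/lambda)^2 = 0.54*(pi*4.37/0.0137237)^2
G = 540398.5623 (linear)
G = 10*log10(540398.5623) = 57.3271 dBi

57.3271 dBi


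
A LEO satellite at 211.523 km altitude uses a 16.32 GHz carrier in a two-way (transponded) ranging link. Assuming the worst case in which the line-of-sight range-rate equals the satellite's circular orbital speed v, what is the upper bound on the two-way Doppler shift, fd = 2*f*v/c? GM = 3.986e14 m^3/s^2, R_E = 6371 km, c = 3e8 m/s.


r = 6.582523e+06 m
v = sqrt(mu/r) = 7781.6636 m/s (worst-case radial velocity)
f = 16.32 GHz = 1.632e+10 Hz
fd = 2*f*v/c = 2*1.632e+10*7781.6636/3.0e+08
fd = 846645.0039 Hz

846645.0039 Hz


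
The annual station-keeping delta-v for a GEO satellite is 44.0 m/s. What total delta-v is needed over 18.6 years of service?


dV = rate * years = 44.0 * 18.6
dV = 818.4000 m/s

818.4000 m/s


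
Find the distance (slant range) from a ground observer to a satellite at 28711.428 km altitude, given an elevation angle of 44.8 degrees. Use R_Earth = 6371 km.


h = 28711.428 km, el = 44.8 deg
d = -R_E*sin(el) + sqrt((R_E*sin(el))^2 + 2*R_E*h + h^2)
d = -6371.0000*sin(0.7819075) + sqrt((6371.0000*0.7046342)^2 + 2*6371.0000*28711.428 + 28711.428^2)
d = 30300.7201 km

30300.7201 km


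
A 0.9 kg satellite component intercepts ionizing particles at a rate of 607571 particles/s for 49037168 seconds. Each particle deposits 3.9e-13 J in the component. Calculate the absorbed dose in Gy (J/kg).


Total energy deposited = rate * time * E_per
  = 607571 * 49037168 * 3.9e-13 = 11.6195 J
Dose = E_total / mass = 11.6195 / 0.9
Dose = 12.9105 Gy

12.9105 Gy


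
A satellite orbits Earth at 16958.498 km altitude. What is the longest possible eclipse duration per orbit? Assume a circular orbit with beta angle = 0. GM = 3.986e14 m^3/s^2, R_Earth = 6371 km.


r = 23329.4980 km
T = 591.0416 min
Eclipse fraction = arcsin(R_E/r)/pi = arcsin(6371.0000/23329.4980)/pi
= arcsin(0.2730877)/pi = 0.08804494
Eclipse duration = 0.08804494 * 591.0416 = 52.0382 min

52.0382 minutes


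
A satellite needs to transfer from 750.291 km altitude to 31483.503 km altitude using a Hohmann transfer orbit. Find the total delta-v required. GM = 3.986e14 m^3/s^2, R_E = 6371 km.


r1 = 7121.2910 km = 7.121291e+06 m
r2 = 37854.5030 km = 3.7854503e+07 m
dv1 = sqrt(mu/r1)*(sqrt(2*r2/(r1+r2)) - 1) = 2225.2349 m/s
dv2 = sqrt(mu/r2)*(1 - sqrt(2*r1/(r1+r2))) = 1418.9049 m/s
total dv = |dv1| + |dv2| = 2225.2349 + 1418.9049 = 3644.1398 m/s = 3.6441 km/s

3.6441 km/s


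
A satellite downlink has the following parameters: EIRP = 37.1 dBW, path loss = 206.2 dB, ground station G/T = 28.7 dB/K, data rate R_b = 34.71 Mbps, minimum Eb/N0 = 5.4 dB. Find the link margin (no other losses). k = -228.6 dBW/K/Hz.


C/N0 = EIRP - FSPL + G/T - k = 37.1 - 206.2 + 28.7 - (-228.6)
C/N0 = 88.2000 dB-Hz
R_b = 34.71 Mbps = 3.471e+07 bps -> 10*log10(R_b) = 75.4045 dB-Hz
Eb/N0 = C/N0 - 10*log10(R_b) = 88.2000 - 75.4045 = 12.7955 dB
Margin = Eb/N0 - Eb/N0_req = 12.7955 - 5.4 = 7.3955 dB (link closes)

7.3955 dB


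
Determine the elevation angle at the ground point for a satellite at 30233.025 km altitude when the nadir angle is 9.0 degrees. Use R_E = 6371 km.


r = R_E + alt = 36604.0250 km
Law of sines in the satellite / Earth-center / ground-point triangle:
  sin(nadir)/R_E = sin(90 + el)/r  =>  cos(el) = (r/R_E)*sin(nadir)
cos(el) = (36604.0250 / 6371.0000) * sin(9.0 deg) = 0.8987806
el = arccos(0.8987806) = 26.0018 deg
(Earth-central angle = 90 - nadir - el = 54.9982 deg)

26.0018 degrees


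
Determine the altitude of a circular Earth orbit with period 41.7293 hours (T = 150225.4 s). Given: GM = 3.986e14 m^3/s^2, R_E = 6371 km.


T = 150225.4 s
r = (mu*T^2/(4*pi^2))^(1/3) = (3.986e14 * 150225.4^2 / (4*pi^2))^(1/3)
r = 6.1078463e+07 m = 61078.4628 km
alt = r - R_E = 61078.4628 - 6371 = 54707.4628 km

54707.4628 km


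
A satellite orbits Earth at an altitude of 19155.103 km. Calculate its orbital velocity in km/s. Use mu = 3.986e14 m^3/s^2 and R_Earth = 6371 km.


r = R_E + alt = 6371.0 + 19155.103 = 25526.1030 km = 2.5526103e+07 m
v = sqrt(mu/r) = sqrt(3.986e14 / 2.5526103e+07) = 3951.6310 m/s = 3.9516 km/s

3.9516 km/s


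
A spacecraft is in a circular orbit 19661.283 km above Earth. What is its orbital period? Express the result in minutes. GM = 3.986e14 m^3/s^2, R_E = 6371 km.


r = 26032.2830 km = 2.6032283e+07 m
T = 2*pi*sqrt(r^3/mu) = 2*pi*sqrt(1.7641551e+22 / 3.986e14)
T = 41800.3200 s = 696.6720 min

696.6720 minutes


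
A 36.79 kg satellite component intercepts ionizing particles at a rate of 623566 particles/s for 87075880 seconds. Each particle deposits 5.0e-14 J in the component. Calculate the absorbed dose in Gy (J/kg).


Total energy deposited = rate * time * E_per
  = 623566 * 87075880 * 5.0e-14 = 2.7149 J
Dose = E_total / mass = 2.7149 / 36.79
Dose = 0.07379391 Gy

0.0738 Gy


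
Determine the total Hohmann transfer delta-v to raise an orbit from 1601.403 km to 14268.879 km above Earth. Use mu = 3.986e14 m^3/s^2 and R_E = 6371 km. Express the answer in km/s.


r1 = 7972.4030 km = 7.972403e+06 m
r2 = 20639.8790 km = 2.0639879e+07 m
dv1 = sqrt(mu/r1)*(sqrt(2*r2/(r1+r2)) - 1) = 1422.2131 m/s
dv2 = sqrt(mu/r2)*(1 - sqrt(2*r1/(r1+r2))) = 1113.9932 m/s
total dv = |dv1| + |dv2| = 1422.2131 + 1113.9932 = 2536.2063 m/s = 2.5362 km/s

2.5362 km/s


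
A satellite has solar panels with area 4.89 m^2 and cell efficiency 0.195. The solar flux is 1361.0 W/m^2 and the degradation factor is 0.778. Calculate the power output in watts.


P = area * eta * S * degradation
P = 4.89 * 0.195 * 1361.0 * 0.778
P = 1009.6740 W

1009.6740 W


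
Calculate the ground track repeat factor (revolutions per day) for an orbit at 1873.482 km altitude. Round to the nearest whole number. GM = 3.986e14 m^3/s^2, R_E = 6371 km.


r = 8.244482e+06 m
T = 2*pi*sqrt(r^3/mu) = 7450.0002 s = 124.1667 min
revs/day = 1440 / 124.1667 = 11.5973
Rounded: 12 revolutions per day

12 revolutions per day


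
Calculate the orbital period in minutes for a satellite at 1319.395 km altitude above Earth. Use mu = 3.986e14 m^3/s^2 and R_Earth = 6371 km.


r = 7690.3950 km = 7.690395e+06 m
T = 2*pi*sqrt(r^3/mu) = 2*pi*sqrt(4.5482669e+20 / 3.986e14)
T = 6711.7256 s = 111.8621 min

111.8621 minutes


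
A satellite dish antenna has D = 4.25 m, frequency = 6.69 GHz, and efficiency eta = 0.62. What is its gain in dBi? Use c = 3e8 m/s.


lambda = c/f = 3e8 / 6.69e+09 = 0.04484305 m
G = eta*(pi*D/lambda)^2 = 0.62*(pi*4.25/0.04484305)^2
G = 54964.0873 (linear)
G = 10*log10(54964.0873) = 47.4008 dBi

47.4008 dBi


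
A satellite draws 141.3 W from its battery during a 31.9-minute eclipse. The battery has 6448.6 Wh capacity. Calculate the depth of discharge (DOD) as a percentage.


E_used = P * t / 60 = 141.3 * 31.9 / 60 = 75.1245 Wh
DOD = E_used / E_total * 100 = 75.1245 / 6448.6 * 100
DOD = 1.1650 %

1.1650 %


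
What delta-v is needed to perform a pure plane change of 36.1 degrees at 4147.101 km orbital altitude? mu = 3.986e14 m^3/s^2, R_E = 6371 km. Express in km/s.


r = 10518.1010 km = 1.0518101e+07 m
V = sqrt(mu/r) = 6156.0194 m/s
di = 36.1 deg = 0.6300639 rad
dV = 2*V*sin(di/2) = 2*6156.0194*sin(0.3150319)
dV = 3814.8462 m/s = 3.8148 km/s

3.8148 km/s


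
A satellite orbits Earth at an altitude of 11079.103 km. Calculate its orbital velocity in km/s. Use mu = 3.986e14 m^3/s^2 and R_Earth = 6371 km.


r = R_E + alt = 6371.0 + 11079.103 = 17450.1030 km = 1.7450103e+07 m
v = sqrt(mu/r) = sqrt(3.986e14 / 1.7450103e+07) = 4779.3590 m/s = 4.7794 km/s

4.7794 km/s


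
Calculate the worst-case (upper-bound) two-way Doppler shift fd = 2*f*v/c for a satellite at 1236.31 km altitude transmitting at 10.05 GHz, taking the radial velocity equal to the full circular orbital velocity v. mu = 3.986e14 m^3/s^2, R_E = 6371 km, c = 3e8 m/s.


r = 7.60731e+06 m
v = sqrt(mu/r) = 7238.5752 m/s (worst-case radial velocity)
f = 10.05 GHz = 1.005e+10 Hz
fd = 2*f*v/c = 2*1.005e+10*7238.5752/3.0e+08
fd = 484984.5379 Hz

484984.5379 Hz


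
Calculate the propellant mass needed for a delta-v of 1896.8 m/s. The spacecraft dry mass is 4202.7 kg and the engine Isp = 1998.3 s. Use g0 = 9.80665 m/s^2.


ve = Isp * g0 = 1998.3 * 9.80665 = 19596.628695 m/s
mass ratio = exp(dv/ve) = exp(1896.8/19596.628695) = 1.10163139
m_prop = m_dry * (mr - 1) = 4202.7 * (1.10163139 - 1)
m_prop = 427.1262 kg

427.1262 kg


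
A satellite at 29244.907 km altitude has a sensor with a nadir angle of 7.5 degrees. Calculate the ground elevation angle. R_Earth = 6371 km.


r = R_E + alt = 35615.9070 km
Law of sines in the satellite / Earth-center / ground-point triangle:
  sin(nadir)/R_E = sin(90 + el)/r  =>  cos(el) = (r/R_E)*sin(nadir)
cos(el) = (35615.9070 / 6371.0000) * sin(7.5 deg) = 0.7296827
el = arccos(0.7296827) = 43.1402 deg
(Earth-central angle = 90 - nadir - el = 39.3598 deg)

43.1402 degrees


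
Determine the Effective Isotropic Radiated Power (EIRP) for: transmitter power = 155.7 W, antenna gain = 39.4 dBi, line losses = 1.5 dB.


Pt = 155.7 W = 21.9229 dBW
EIRP = Pt_dBW + Gt - losses = 21.9229 + 39.4 - 1.5 = 59.8229 dBW

59.8229 dBW


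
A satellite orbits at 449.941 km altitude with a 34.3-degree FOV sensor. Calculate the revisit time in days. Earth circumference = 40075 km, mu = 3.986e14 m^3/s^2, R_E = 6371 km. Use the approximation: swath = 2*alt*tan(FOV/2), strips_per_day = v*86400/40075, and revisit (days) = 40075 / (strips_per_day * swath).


swath = 2*449.941*tan(0.299324) = 277.6997 km
v = sqrt(mu/r) = 7644.4545 m/s = 7.6445 km/s
strips/day = v*86400/40075 = 7.6445*86400/40075 = 16.4811
coverage/day = strips * swath = 16.4811 * 277.6997 = 4576.8020 km
revisit = 40075 / 4576.8020 = 8.7561 days

8.7561 days


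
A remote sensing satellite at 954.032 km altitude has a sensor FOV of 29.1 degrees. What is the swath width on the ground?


FOV = 29.1 deg = 0.5078908 rad
swath = 2 * alt * tan(FOV/2) = 2 * 954.032 * tan(0.2539454)
swath = 2 * 954.032 * 0.2595488
swath = 495.2358 km

495.2358 km


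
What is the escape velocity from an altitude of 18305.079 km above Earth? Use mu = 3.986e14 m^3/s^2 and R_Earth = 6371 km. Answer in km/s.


r = 6371.0 + 18305.079 = 24676.0790 km = 2.4676079e+07 m
v_esc = sqrt(2*mu/r) = sqrt(2*3.986e14 / 2.4676079e+07)
v_esc = 5683.8888 m/s = 5.6839 km/s

5.6839 km/s


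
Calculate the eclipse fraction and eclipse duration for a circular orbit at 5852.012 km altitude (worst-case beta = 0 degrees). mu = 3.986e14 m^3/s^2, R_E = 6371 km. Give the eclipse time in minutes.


r = 12223.0120 km
T = 224.1441 min
Eclipse fraction = arcsin(R_E/r)/pi = arcsin(6371.0000/12223.0120)/pi
= arcsin(0.52123)/pi = 0.1745266
Eclipse duration = 0.1745266 * 224.1441 = 39.1191 min

39.1191 minutes


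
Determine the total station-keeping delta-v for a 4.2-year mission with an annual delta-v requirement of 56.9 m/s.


dV = rate * years = 56.9 * 4.2
dV = 238.9800 m/s

238.9800 m/s


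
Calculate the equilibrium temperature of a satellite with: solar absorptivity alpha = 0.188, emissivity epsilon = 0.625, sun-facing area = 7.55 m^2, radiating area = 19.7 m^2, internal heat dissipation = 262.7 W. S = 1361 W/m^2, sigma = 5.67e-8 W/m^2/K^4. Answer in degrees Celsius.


Numerator = alpha*S*A_sun + Q_int = 0.188*1361*7.55 + 262.7 = 2194.5034 W
Denominator = eps*sigma*A_rad = 0.625*5.67e-8*19.7 = 6.9811875e-07 W/K^4
T^4 = 3.1434529e+09 K^4
T = 236.7837 K = -36.3663 C

-36.3663 degrees Celsius


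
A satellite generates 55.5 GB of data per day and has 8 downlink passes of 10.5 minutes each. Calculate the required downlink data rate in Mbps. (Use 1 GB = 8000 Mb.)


total contact time = 8 * 10.5 * 60 = 5040.0000 s
data = 55.5 GB = 444000.0000 Mb
rate = 444000.0000 / 5040.0000 = 88.0952 Mbps

88.0952 Mbps


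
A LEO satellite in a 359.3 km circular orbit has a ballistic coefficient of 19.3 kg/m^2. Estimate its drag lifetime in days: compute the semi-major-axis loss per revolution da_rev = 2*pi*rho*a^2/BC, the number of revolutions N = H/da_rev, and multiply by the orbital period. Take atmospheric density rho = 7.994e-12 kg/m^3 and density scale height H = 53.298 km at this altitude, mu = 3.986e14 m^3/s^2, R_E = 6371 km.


a = R_E + alt = 6730.3000 km = 6.7303e+06 m
da_rev = 2*pi*rho*a^2/BC = 2*pi*7.994e-12*(6.7303e+06)^2/19.3 = 117.884186 m per revolution
N = H/da_rev = 53298.0000 m / 117.884186 m = 452.1217 revolutions
P = 2*pi*sqrt(a^3/mu) = 5494.9388 s
lifetime = N*P = 452.1217 * 5494.9388 = 2.4843811e+06 s = 28.7544 days

28.7544 days


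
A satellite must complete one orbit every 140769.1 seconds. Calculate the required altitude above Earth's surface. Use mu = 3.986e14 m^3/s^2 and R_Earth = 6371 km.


T = 140769.1 s
r = (mu*T^2/(4*pi^2))^(1/3) = (3.986e14 * 140769.1^2 / (4*pi^2))^(1/3)
r = 5.8487637e+07 m = 58487.6370 km
alt = r - R_E = 58487.6370 - 6371 = 52116.6370 km

52116.6370 km


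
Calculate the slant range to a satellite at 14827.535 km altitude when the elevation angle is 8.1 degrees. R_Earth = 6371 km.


h = 14827.535 km, el = 8.1 deg
d = -R_E*sin(el) + sqrt((R_E*sin(el))^2 + 2*R_E*h + h^2)
d = -6371.0000*sin(0.1413717) + sqrt((6371.0000*0.1409012)^2 + 2*6371.0000*14827.535 + 14827.535^2)
d = 19340.7490 km

19340.7490 km


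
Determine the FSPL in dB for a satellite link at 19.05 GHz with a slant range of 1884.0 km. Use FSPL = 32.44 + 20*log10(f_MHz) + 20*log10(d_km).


f = 19.05 GHz = 19050.0000 MHz
d = 1884.0 km
FSPL = 32.44 + 20*log10(19050.0000) + 20*log10(1884.0)
FSPL = 32.44 + 85.5979 + 65.5016
FSPL = 183.5395 dB

183.5395 dB


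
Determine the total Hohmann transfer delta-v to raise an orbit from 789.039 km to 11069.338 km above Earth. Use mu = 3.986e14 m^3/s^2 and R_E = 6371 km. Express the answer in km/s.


r1 = 7160.0390 km = 7.160039e+06 m
r2 = 17440.3380 km = 1.7440338e+07 m
dv1 = sqrt(mu/r1)*(sqrt(2*r2/(r1+r2)) - 1) = 1423.2513 m/s
dv2 = sqrt(mu/r2)*(1 - sqrt(2*r1/(r1+r2))) = 1133.2160 m/s
total dv = |dv1| + |dv2| = 1423.2513 + 1133.2160 = 2556.4673 m/s = 2.5565 km/s

2.5565 km/s


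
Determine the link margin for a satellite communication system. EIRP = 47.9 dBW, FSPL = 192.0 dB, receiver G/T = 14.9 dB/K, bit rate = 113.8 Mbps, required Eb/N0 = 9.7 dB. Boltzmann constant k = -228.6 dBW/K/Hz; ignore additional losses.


C/N0 = EIRP - FSPL + G/T - k = 47.9 - 192.0 + 14.9 - (-228.6)
C/N0 = 99.4000 dB-Hz
R_b = 113.8 Mbps = 1.138e+08 bps -> 10*log10(R_b) = 80.5614 dB-Hz
Eb/N0 = C/N0 - 10*log10(R_b) = 99.4000 - 80.5614 = 18.8386 dB
Margin = Eb/N0 - Eb/N0_req = 18.8386 - 9.7 = 9.1386 dB (link closes)

9.1386 dB


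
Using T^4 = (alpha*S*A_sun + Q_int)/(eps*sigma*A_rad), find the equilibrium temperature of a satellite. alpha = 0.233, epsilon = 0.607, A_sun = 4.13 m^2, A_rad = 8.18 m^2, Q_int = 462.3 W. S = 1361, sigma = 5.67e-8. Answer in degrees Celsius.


Numerator = alpha*S*A_sun + Q_int = 0.233*1361*4.13 + 462.3 = 1771.9767 W
Denominator = eps*sigma*A_rad = 0.607*5.67e-8*8.18 = 2.8153024e-07 W/K^4
T^4 = 6.29409e+09 K^4
T = 281.6652 K = 8.5152 C

8.5152 degrees Celsius


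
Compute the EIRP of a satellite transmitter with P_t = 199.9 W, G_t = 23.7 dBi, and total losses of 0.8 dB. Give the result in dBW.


Pt = 199.9 W = 23.0081 dBW
EIRP = Pt_dBW + Gt - losses = 23.0081 + 23.7 - 0.8 = 45.9081 dBW

45.9081 dBW


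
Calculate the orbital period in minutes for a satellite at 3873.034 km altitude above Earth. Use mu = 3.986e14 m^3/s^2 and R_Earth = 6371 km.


r = 10244.0340 km = 1.0244034e+07 m
T = 2*pi*sqrt(r^3/mu) = 2*pi*sqrt(1.0750113e+21 / 3.986e14)
T = 10318.5278 s = 171.9755 min

171.9755 minutes


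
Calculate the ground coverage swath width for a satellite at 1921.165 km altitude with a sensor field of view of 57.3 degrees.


FOV = 57.3 deg = 1.0001 rad
swath = 2 * alt * tan(FOV/2) = 2 * 1921.165 * tan(0.5000368)
swath = 2 * 1921.165 * 0.5463503
swath = 2099.2582 km

2099.2582 km


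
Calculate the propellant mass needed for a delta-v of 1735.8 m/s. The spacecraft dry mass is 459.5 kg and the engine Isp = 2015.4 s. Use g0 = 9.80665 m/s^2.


ve = Isp * g0 = 2015.4 * 9.80665 = 19764.322410 m/s
mass ratio = exp(dv/ve) = exp(1735.8/19764.322410) = 1.09179695
m_prop = m_dry * (mr - 1) = 459.5 * (1.09179695 - 1)
m_prop = 42.1807 kg

42.1807 kg


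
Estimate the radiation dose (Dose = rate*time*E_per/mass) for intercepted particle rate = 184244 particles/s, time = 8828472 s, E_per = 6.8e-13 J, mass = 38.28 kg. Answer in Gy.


Total energy deposited = rate * time * E_per
  = 184244 * 8828472 * 6.8e-13 = 1.1061 J
Dose = E_total / mass = 1.1061 / 38.28
Dose = 0.02889455 Gy

0.0289 Gy


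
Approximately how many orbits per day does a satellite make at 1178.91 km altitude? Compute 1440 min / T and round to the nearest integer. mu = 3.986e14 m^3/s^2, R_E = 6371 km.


r = 7.54991e+06 m
T = 2*pi*sqrt(r^3/mu) = 6528.6575 s = 108.8110 min
revs/day = 1440 / 108.8110 = 13.2340
Rounded: 13 revolutions per day

13 revolutions per day


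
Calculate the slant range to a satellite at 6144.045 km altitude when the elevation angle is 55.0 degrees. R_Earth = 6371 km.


h = 6144.045 km, el = 55.0 deg
d = -R_E*sin(el) + sqrt((R_E*sin(el))^2 + 2*R_E*h + h^2)
d = -6371.0000*sin(0.9599311) + sqrt((6371.0000*0.819152)^2 + 2*6371.0000*6144.045 + 6144.045^2)
d = 6750.8426 km

6750.8426 km


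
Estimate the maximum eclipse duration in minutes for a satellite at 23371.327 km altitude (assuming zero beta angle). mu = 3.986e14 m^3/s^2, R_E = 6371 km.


r = 29742.3270 km
T = 850.7900 min
Eclipse fraction = arcsin(R_E/r)/pi = arcsin(6371.0000/29742.3270)/pi
= arcsin(0.2142065)/pi = 0.06871655
Eclipse duration = 0.06871655 * 850.7900 = 58.4634 min

58.4634 minutes


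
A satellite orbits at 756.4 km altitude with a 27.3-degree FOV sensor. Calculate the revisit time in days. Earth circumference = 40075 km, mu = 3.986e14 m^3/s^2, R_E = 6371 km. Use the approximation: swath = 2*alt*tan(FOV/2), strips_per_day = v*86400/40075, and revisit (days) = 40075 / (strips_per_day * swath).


swath = 2*756.4*tan(0.2382374) = 367.3826 km
v = sqrt(mu/r) = 7478.3034 m/s = 7.4783 km/s
strips/day = v*86400/40075 = 7.4783*86400/40075 = 16.1229
coverage/day = strips * swath = 16.1229 * 367.3826 = 5923.2742 km
revisit = 40075 / 5923.2742 = 6.7657 days

6.7657 days


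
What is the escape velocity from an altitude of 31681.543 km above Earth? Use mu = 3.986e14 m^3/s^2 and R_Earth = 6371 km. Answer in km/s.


r = 6371.0 + 31681.543 = 38052.5430 km = 3.8052543e+07 m
v_esc = sqrt(2*mu/r) = sqrt(2*3.986e14 / 3.8052543e+07)
v_esc = 4577.1148 m/s = 4.5771 km/s

4.5771 km/s


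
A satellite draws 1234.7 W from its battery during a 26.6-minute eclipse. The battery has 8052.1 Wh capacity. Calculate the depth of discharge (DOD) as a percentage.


E_used = P * t / 60 = 1234.7 * 26.6 / 60 = 547.3837 Wh
DOD = E_used / E_total * 100 = 547.3837 / 8052.1 * 100
DOD = 6.7980 %

6.7980 %


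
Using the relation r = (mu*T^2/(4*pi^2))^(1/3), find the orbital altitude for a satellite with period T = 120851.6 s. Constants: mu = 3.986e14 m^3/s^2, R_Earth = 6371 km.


T = 120851.6 s
r = (mu*T^2/(4*pi^2))^(1/3) = (3.986e14 * 120851.6^2 / (4*pi^2))^(1/3)
r = 5.2831644e+07 m = 52831.6436 km
alt = r - R_E = 52831.6436 - 6371 = 46460.6436 km

46460.6436 km


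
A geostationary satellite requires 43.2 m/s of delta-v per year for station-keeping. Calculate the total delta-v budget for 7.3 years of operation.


dV = rate * years = 43.2 * 7.3
dV = 315.3600 m/s

315.3600 m/s


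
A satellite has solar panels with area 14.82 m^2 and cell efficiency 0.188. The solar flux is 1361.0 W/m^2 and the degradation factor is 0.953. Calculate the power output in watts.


P = area * eta * S * degradation
P = 14.82 * 0.188 * 1361.0 * 0.953
P = 3613.7415 W

3613.7415 W


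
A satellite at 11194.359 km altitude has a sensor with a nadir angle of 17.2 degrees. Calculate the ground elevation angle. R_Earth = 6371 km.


r = R_E + alt = 17565.3590 km
Law of sines in the satellite / Earth-center / ground-point triangle:
  sin(nadir)/R_E = sin(90 + el)/r  =>  cos(el) = (r/R_E)*sin(nadir)
cos(el) = (17565.3590 / 6371.0000) * sin(17.2 deg) = 0.8152909
el = arccos(0.8152909) = 35.3839 deg
(Earth-central angle = 90 - nadir - el = 37.4161 deg)

35.3839 degrees


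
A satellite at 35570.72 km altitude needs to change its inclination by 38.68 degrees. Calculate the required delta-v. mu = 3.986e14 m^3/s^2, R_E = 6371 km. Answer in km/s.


r = 41941.7200 km = 4.194172e+07 m
V = sqrt(mu/r) = 3082.8013 m/s
di = 38.68 deg = 0.6750934 rad
dV = 2*V*sin(di/2) = 2*3082.8013*sin(0.3375467)
dV = 2041.8824 m/s = 2.0419 km/s

2.0419 km/s


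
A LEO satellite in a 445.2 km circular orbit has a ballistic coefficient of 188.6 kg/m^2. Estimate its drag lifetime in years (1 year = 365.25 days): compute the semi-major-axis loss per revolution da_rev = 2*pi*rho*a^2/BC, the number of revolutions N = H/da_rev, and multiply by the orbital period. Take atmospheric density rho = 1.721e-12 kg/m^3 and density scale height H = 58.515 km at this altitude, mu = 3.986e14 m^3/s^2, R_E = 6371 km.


a = R_E + alt = 6816.2000 km = 6.8162e+06 m
da_rev = 2*pi*rho*a^2/BC = 2*pi*1.721e-12*(6.8162e+06)^2/188.6 = 2.663813 m per revolution
N = H/da_rev = 58515.0000 m / 2.663813 m = 21966.6338 revolutions
P = 2*pi*sqrt(a^3/mu) = 5600.4730 s
lifetime = N*P = 21966.6338 * 5600.4730 = 1.2302354e+08 s = 1423.8836 days
years = 1423.8836 / 365.25 = 3.8984 years

3.8984 years


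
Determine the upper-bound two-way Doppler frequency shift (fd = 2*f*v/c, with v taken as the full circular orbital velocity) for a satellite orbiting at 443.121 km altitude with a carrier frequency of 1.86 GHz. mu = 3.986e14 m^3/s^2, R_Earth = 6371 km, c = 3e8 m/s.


r = 6.814121e+06 m
v = sqrt(mu/r) = 7648.2791 m/s (worst-case radial velocity)
f = 1.86 GHz = 1.86e+09 Hz
fd = 2*f*v/c = 2*1.86e+09*7648.2791/3.0e+08
fd = 94838.6606 Hz

94838.6606 Hz


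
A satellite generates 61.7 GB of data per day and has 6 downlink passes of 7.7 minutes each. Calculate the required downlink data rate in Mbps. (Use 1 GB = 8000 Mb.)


total contact time = 6 * 7.7 * 60 = 2772.0000 s
data = 61.7 GB = 493600.0000 Mb
rate = 493600.0000 / 2772.0000 = 178.0664 Mbps

178.0664 Mbps


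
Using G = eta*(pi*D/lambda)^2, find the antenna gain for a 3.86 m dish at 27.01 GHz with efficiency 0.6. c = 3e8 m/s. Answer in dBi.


lambda = c/f = 3e8 / 2.701e+10 = 0.011107 m
G = eta*(pi*D/lambda)^2 = 0.6*(pi*3.86/0.011107)^2
G = 715207.8360 (linear)
G = 10*log10(715207.8360) = 58.5443 dBi

58.5443 dBi


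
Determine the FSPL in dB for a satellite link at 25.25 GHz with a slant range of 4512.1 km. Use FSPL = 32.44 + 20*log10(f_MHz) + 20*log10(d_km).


f = 25.25 GHz = 25250.0000 MHz
d = 4512.1 km
FSPL = 32.44 + 20*log10(25250.0000) + 20*log10(4512.1)
FSPL = 32.44 + 88.0452 + 73.0876
FSPL = 193.5728 dB

193.5728 dB


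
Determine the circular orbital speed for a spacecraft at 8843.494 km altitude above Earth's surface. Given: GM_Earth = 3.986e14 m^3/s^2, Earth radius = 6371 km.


r = R_E + alt = 6371.0 + 8843.494 = 15214.4940 km = 1.5214494e+07 m
v = sqrt(mu/r) = sqrt(3.986e14 / 1.5214494e+07) = 5118.4668 m/s = 5.1185 km/s

5.1185 km/s


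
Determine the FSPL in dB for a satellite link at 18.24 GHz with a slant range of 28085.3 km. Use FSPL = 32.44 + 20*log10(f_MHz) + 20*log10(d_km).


f = 18.24 GHz = 18240.0000 MHz
d = 28085.3 km
FSPL = 32.44 + 20*log10(18240.0000) + 20*log10(28085.3)
FSPL = 32.44 + 85.2205 + 88.9696
FSPL = 206.6301 dB

206.6301 dB


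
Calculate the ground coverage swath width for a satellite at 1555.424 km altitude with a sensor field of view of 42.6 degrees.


FOV = 42.6 deg = 0.7435103 rad
swath = 2 * alt * tan(FOV/2) = 2 * 1555.424 * tan(0.3717551)
swath = 2 * 1555.424 * 0.3898837
swath = 1212.8690 km

1212.8690 km


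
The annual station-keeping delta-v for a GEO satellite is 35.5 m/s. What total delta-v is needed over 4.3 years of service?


dV = rate * years = 35.5 * 4.3
dV = 152.6500 m/s

152.6500 m/s


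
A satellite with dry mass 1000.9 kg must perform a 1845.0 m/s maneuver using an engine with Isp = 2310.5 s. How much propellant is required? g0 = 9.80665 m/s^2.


ve = Isp * g0 = 2310.5 * 9.80665 = 22658.264825 m/s
mass ratio = exp(dv/ve) = exp(1845.0/22658.264825) = 1.08483428
m_prop = m_dry * (mr - 1) = 1000.9 * (1.08483428 - 1)
m_prop = 84.9106 kg

84.9106 kg


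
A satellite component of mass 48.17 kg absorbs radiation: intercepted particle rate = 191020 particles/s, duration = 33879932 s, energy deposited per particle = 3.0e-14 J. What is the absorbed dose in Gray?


Total energy deposited = rate * time * E_per
  = 191020 * 33879932 * 3.0e-14 = 0.1941523 J
Dose = E_total / mass = 0.1941523 / 48.17
Dose = 0.004030565 Gy

0.0040 Gy


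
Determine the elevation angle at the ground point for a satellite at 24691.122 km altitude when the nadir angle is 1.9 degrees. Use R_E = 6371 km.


r = R_E + alt = 31062.1220 km
Law of sines in the satellite / Earth-center / ground-point triangle:
  sin(nadir)/R_E = sin(90 + el)/r  =>  cos(el) = (r/R_E)*sin(nadir)
cos(el) = (31062.1220 / 6371.0000) * sin(1.9 deg) = 0.1616497
el = arccos(0.1616497) = 80.6973 deg
(Earth-central angle = 90 - nadir - el = 7.4027 deg)

80.6973 degrees
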